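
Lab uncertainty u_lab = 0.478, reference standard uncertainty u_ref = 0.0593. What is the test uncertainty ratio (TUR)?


TUR = u_lab / u_ref
= 0.478 / 0.0593
= 8.0607

8.0607


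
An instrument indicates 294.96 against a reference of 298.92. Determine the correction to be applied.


Correction = standard - reading
= 298.92 - 294.96
= 3.9600

3.9600


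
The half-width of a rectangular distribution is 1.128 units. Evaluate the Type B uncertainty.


u_B = half_width / sqrt(3)
u_B = 1.128 / 1.7320508
u_B = 0.6513

0.6513


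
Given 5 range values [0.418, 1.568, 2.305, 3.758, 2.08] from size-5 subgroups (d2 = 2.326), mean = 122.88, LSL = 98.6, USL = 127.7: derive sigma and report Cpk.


R_bar = (0.418 + 1.568 + 2.305 + 3.758 + 2.08) / 5 = 2.0258
sigma = R_bar / d2 = 2.0258 / 2.326 = 0.87093723
Cp = (USL - LSL)/(6*sigma) = (127.7 - 98.6)/(6*0.87093723) = 5.5687
Cpu = (127.7 - 122.88)/(3*0.87093723) = 1.8448
Cpl = (122.88 - 98.6)/(3*0.87093723) = 9.2927
Cpk = min(Cpu, Cpl) = 1.8448

1.8448


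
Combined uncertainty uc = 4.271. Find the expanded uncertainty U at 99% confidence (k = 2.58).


U = k * uc
U = 2.58 * 4.271
U = 11.0192

11.0192


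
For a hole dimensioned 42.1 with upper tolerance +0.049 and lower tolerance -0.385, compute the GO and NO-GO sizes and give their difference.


GO = nominal - lower_tol (smallest hole = maximum material condition)
GO = 42.1 - 0.385 = 41.715
NO-GO = nominal + upper_tol (largest hole = least material condition)
NO-GO = 42.1 + 0.049 = 42.149
spread = NO-GO - GO = 42.149 - 41.715 = 0.4340

0.4340


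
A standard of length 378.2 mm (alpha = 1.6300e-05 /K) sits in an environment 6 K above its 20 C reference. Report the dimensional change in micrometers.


dL = L * alpha * dT
= 378.2 * 1.6300e-05 * 6
= 0.0369880 mm
dL_um = 0.0369880 * 1000 = 36.9880 um

36.9880


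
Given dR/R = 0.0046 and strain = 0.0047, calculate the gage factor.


GF = (dR/R) / epsilon
= 0.0046 / 0.0047
= 0.9787

0.9787


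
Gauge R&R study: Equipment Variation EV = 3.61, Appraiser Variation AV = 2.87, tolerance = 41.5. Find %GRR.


GRR = sqrt(EV^2 + AV^2) = sqrt(3.61^2 + 2.87^2) = 4.6118326
%GRR = GRR / tol * 100 = 4.6118326 / 41.5 * 100
%GRR = 11.1128

11.1128


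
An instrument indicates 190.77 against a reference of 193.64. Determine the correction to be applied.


Correction = standard - reading
= 193.64 - 190.77
= 2.8700

2.8700


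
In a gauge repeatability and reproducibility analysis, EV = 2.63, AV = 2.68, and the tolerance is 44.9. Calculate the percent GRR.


GRR = sqrt(EV^2 + AV^2) = sqrt(2.63^2 + 2.68^2) = 3.7549035
%GRR = GRR / tol * 100 = 3.7549035 / 44.9 * 100
%GRR = 8.3628

8.3628


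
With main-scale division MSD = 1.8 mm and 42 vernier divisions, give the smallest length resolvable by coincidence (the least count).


LC = MSD / n_div
= 1.8 / 42
= 0.0429

0.0429


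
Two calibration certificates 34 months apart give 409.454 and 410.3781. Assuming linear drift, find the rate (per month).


rate = (v2 - v1) / months
= (410.3781 - 409.454) / 34
= 0.9241 / 34
= 0.0272

0.0272


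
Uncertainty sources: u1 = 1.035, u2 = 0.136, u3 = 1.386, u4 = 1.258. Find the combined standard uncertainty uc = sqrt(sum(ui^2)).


uc = sqrt(1.035^2 + 0.136^2 + 1.386^2 + 1.258^2)
uc = sqrt(4.593281)
uc = 2.1432

2.1432


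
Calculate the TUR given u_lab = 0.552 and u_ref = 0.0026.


TUR = u_lab / u_ref
= 0.552 / 0.0026
= 212.3077

212.3077


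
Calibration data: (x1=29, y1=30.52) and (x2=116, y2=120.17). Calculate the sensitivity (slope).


slope = (y2 - y1) / (x2 - x1)
= (120.17 - 30.52) / (116 - 29)
= 89.6500 / 87
= 1.0305

1.0305


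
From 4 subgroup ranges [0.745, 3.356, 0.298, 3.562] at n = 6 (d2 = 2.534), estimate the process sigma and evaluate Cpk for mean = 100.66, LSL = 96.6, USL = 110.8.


R_bar = (0.745 + 3.356 + 0.298 + 3.562) / 4 = 1.99025
sigma = R_bar / d2 = 1.99025 / 2.534 = 0.78541831
Cp = (USL - LSL)/(6*sigma) = (110.8 - 96.6)/(6*0.78541831) = 3.0133
Cpu = (110.8 - 100.66)/(3*0.78541831) = 4.3034
Cpl = (100.66 - 96.6)/(3*0.78541831) = 1.7231
Cpk = min(Cpu, Cpl) = 1.7231

1.7231


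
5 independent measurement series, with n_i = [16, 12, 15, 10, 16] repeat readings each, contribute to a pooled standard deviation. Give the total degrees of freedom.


nu = sum_i (n_i - 1)
nu = ((16 - 1) + (12 - 1) + (15 - 1) + (10 - 1) + (16 - 1))
nu = 15 + 11 + 14 + 9 + 15
nu = 64

64


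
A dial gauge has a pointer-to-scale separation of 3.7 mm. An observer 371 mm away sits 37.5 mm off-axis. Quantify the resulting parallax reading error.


error = h * offset / d
= 3.7 * 37.5 / 371
= 0.3740

0.3740


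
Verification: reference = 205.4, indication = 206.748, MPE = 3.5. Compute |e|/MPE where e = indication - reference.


e = indication - reference = 206.748 - 205.4 = 1.3480
|e| = 1.3480
ratio = |e| / MPE = 1.3480 / 3.5
ratio = 0.3851

0.3851


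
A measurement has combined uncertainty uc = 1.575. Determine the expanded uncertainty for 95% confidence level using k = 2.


U = k * uc
U = 2 * 1.575
U = 3.1500

3.1500


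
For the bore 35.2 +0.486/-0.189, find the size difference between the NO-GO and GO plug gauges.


GO = nominal - lower_tol (smallest hole = maximum material condition)
GO = 35.2 - 0.189 = 35.011
NO-GO = nominal + upper_tol (largest hole = least material condition)
NO-GO = 35.2 + 0.486 = 35.686
spread = NO-GO - GO = 35.686 - 35.011 = 0.6750

0.6750


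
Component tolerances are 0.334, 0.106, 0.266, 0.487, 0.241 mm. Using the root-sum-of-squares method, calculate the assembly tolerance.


RSS = sqrt(0.334^2 + 0.106^2 + 0.266^2 + 0.487^2 + 0.241^2)
= sqrt(0.488798)
= 0.6991

0.6991


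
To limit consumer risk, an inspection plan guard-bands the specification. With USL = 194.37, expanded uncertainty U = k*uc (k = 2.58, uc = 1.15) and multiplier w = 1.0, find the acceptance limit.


U = k * uc = 2.58 * 1.15 = 2.967
guard band g = w * U = 1.0 * 2.967 = 2.967
AL = USL - g = 194.37 - 2.967
AL = 191.4030

191.4030


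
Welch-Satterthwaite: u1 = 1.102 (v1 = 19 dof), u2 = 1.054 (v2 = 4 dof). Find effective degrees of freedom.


uc = sqrt(u1^2 + u2^2) = sqrt(1.102^2 + 1.054^2) = 1.5249
v_eff = uc^4 / (u1^4/v1 + u2^4/v2)
= 1.5249^4 / (1.102^4/19 + 1.054^4/4)
= 5.4071131 / 0.38615344
v_eff = 14.0025

14.0025


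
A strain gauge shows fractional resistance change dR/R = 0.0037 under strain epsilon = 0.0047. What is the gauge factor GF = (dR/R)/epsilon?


GF = (dR/R) / epsilon
= 0.0037 / 0.0047
= 0.7872

0.7872


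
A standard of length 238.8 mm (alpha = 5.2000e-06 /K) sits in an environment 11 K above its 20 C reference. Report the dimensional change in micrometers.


dL = L * alpha * dT
= 238.8 * 5.2000e-06 * 11
= 0.0136594 mm
dL_um = 0.0136594 * 1000 = 13.6594 um

13.6594


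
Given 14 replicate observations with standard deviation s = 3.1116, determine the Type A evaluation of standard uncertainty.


u_A = s / sqrt(n)
u_A = 3.1116 / sqrt(14)
u_A = 3.1116 / 3.7416574
u_A = 0.8316

0.8316


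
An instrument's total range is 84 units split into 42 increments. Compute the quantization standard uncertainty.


resolution = range / divisions
resolution = 84 / 42 = 2
u_res = resolution / (2*sqrt(3))
u_res = 2 / 3.4641016
u_res = 0.5774

0.5774


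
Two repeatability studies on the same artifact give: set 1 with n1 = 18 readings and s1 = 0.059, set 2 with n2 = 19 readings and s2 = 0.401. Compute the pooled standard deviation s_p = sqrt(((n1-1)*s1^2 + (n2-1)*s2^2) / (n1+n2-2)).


s_p = sqrt(((n1-1)*s1^2 + (n2-1)*s2^2) / (n1+n2-2))
numerator = (18-1)*0.059^2 + (19-1)*0.401^2 = 0.059177 + 2.894418 = 2.953595
denominator = 18 + 19 - 2 = 35
s_p^2 = 2.953595 / 35 = 0.084388429
s_p = sqrt(0.084388429) = 0.2905

0.2905


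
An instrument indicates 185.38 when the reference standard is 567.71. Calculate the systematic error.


Systematic error = measured - true
= 185.38 - 567.71
= -382.3300

-382.3300


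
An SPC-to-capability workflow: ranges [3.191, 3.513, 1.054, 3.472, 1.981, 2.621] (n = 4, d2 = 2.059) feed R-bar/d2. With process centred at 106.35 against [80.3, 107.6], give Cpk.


R_bar = (3.191 + 3.513 + 1.054 + 3.472 + 1.981 + 2.621) / 6 = 2.6386667
sigma = R_bar / d2 = 2.6386667 / 2.059 = 1.2815283
Cp = (USL - LSL)/(6*sigma) = (107.6 - 80.3)/(6*1.2815283) = 3.5504
Cpu = (107.6 - 106.35)/(3*1.2815283) = 0.3251
Cpl = (106.35 - 80.3)/(3*1.2815283) = 6.7758
Cpk = min(Cpu, Cpl) = 0.3251

0.3251


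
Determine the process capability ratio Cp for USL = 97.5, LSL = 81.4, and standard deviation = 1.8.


Cp = (USL - LSL) / (6 * sigma)
= (97.5 - 81.4) / (6 * 1.8)
= 16.1000 / 10.8000
= 1.4907

1.4907


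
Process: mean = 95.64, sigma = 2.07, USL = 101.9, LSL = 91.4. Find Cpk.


Cpu = (USL - mean) / (3*sigma) = (101.9 - 95.64) / (3*2.07) = 1.0081
Cpl = (mean - LSL) / (3*sigma) = (95.64 - 91.4) / (3*2.07) = 0.6828
Cpk = min(Cpu, Cpl) = 0.6828

0.6828


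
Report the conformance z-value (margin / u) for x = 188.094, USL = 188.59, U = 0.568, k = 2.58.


u = U / k = 0.568 / 2.58 = 0.22015504
margin = |USL - x| = |188.59 - 188.094| = 0.496
z = margin / u = 0.496 / 0.22015504
z = 2.2530

2.2530


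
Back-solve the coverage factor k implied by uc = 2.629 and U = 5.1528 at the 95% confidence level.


k = U / uc
k = 5.1528 / 2.629
k = 1.96

1.96


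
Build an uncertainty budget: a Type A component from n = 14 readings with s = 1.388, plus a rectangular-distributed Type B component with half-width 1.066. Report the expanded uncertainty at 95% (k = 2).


u_A = s / sqrt(n) = 1.388 / sqrt(14) = 0.3709586
u_B = half_width / sqrt(3) = 1.066 / sqrt(3) = 0.61545539
uc = sqrt(u_A^2 + u_B^2) = sqrt(0.3709586^2 + 0.61545539^2) = 0.71860672
U = k * uc = 2 * 0.71860672
U = 1.4372

1.4372


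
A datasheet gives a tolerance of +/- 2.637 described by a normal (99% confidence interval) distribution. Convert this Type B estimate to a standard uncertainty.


u_B = half_width / 2.576
u_B = 2.637 / 2.576
u_B = 1.0237

1.0237


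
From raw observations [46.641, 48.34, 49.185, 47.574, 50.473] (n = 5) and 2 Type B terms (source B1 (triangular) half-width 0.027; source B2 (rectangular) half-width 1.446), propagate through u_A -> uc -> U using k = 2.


mean = (46.641 + 48.34 + 49.185 + 47.574 + 50.473) / 5 = 48.4426
s = sqrt(sum((x - mean)^2)/(n-1)) = 1.4734685
u_A = s / sqrt(n) = 1.4734685 / sqrt(5) = 0.65895515
u_B1 = 0.027 / sqrt(6) = 0.011022704
u_B2 = 1.446 / sqrt(3) = 0.83484849
uc = sqrt(0.65895515^2 + 0.011022704^2 + 0.83484849^2) = 1.0636331
U = k * uc = 2 * 1.0636331
U = 2.1273

2.1273


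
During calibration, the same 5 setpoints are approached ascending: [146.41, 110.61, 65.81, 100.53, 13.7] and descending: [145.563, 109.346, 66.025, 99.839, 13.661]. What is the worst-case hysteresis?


|146.41 - 145.563| = 0.8470
|110.61 - 109.346| = 1.2640
|65.81 - 66.025| = 0.2150
|100.53 - 99.839| = 0.6910
|13.7 - 13.661| = 0.0390
hysteresis = max(diffs) = 1.2640

1.2640


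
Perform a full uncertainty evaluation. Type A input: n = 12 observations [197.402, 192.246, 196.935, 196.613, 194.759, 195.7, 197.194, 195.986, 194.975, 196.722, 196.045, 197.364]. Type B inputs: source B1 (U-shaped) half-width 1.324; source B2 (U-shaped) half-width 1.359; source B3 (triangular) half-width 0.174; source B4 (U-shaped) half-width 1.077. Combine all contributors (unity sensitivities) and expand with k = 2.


mean = (197.402 + 192.246 + 196.935 + 196.613 + 194.759 + 195.7 + 197.194 + 195.986 + 194.975 + 196.722 + 196.045 + 197.364) / 12 = 195.9950833
s = sqrt(sum((x - mean)^2)/(n-1)) = 1.4708738
u_A = s / sqrt(n) = 1.4708738 / sqrt(12) = 0.42460469
u_B1 = 1.324 / sqrt(2) = 0.93620938
u_B2 = 1.359 / sqrt(2) = 0.96095812
u_B3 = 0.174 / sqrt(6) = 0.071035203
u_B4 = 1.077 / sqrt(2) = 0.761554
uc = sqrt(0.42460469^2 + 0.93620938^2 + 0.96095812^2 + 0.071035203^2 + 0.761554^2) = 1.601633
U = k * uc = 2 * 1.601633
U = 3.2033

3.2033


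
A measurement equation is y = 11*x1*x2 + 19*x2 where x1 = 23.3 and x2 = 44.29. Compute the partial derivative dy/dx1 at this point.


y = 11*x1*x2 + 19*x2
dy/dx1 = 11*x2
Evaluate at x2 = 44.29: c1 = 11 * 44.29
c1 = 487.1900

487.1900


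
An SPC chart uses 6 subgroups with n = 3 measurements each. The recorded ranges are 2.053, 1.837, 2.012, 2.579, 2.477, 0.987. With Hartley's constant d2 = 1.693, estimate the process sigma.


R_bar = (2.053 + 1.837 + 2.012 + 2.579 + 2.477 + 0.987) / 6
R_bar = 11.945 / 6 = 1.9908333
sigma_hat = R_bar / d2 = 1.9908333 / 1.693 = 1.1759

1.1759


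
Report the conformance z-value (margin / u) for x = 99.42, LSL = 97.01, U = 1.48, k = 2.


u = U / k = 1.48 / 2 = 0.74
margin = |LSL - x| = |97.01 - 99.42| = 2.41
z = margin / u = 2.41 / 0.74
z = 3.2568

3.2568


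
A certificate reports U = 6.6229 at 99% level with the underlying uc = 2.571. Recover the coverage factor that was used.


k = U / uc
k = 6.6229 / 2.571
k = 2.576

2.576


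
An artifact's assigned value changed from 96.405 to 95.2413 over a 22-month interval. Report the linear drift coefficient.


rate = (v2 - v1) / months
= (95.2413 - 96.405) / 22
= -1.1637 / 22
= -0.0529

-0.0529


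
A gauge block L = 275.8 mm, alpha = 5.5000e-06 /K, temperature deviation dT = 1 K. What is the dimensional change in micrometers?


dL = L * alpha * dT
= 275.8 * 5.5000e-06 * 1
= 0.0015169 mm
dL_um = 0.0015169 * 1000 = 1.5169 um

1.5169


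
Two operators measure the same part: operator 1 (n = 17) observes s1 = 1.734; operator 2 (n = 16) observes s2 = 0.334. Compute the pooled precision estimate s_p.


s_p = sqrt(((n1-1)*s1^2 + (n2-1)*s2^2) / (n1+n2-2))
numerator = (17-1)*1.734^2 + (16-1)*0.334^2 = 48.108096 + 1.67334 = 49.781436
denominator = 17 + 16 - 2 = 31
s_p^2 = 49.781436 / 31 = 1.6058528
s_p = sqrt(1.6058528) = 1.2672

1.2672


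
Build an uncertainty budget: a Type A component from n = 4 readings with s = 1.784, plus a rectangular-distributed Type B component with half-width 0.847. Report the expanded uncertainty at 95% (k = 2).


u_A = s / sqrt(n) = 1.784 / sqrt(4) = 0.892
u_B = half_width / sqrt(3) = 0.847 / sqrt(3) = 0.48901568
uc = sqrt(u_A^2 + u_B^2) = sqrt(0.892^2 + 0.48901568^2) = 1.0172514
U = k * uc = 2 * 1.0172514
U = 2.0345

2.0345


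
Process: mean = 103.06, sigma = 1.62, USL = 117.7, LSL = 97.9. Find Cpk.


Cpu = (USL - mean) / (3*sigma) = (117.7 - 103.06) / (3*1.62) = 3.0123
Cpl = (mean - LSL) / (3*sigma) = (103.06 - 97.9) / (3*1.62) = 1.0617
Cpk = min(Cpu, Cpl) = 1.0617

1.0617


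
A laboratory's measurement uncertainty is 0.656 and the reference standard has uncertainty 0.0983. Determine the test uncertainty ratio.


TUR = u_lab / u_ref
= 0.656 / 0.0983
= 6.6734

6.6734


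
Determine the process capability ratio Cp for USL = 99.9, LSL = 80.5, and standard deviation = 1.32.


Cp = (USL - LSL) / (6 * sigma)
= (99.9 - 80.5) / (6 * 1.32)
= 19.4000 / 7.9200
= 2.4495

2.4495


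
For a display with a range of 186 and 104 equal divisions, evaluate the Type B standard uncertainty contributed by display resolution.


resolution = range / divisions
resolution = 186 / 104 = 1.7884615
u_res = resolution / (2*sqrt(3))
u_res = 1.7884615 / 3.4641016
u_res = 0.5163

0.5163


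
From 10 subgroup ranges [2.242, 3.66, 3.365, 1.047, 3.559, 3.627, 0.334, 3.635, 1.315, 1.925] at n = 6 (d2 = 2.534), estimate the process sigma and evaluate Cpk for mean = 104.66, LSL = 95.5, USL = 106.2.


R_bar = (2.242 + 3.66 + 3.365 + 1.047 + 3.559 + 3.627 + 0.334 + 3.635 + 1.315 + 1.925) / 10 = 2.4709
sigma = R_bar / d2 = 2.4709 / 2.534 = 0.97509866
Cp = (USL - LSL)/(6*sigma) = (106.2 - 95.5)/(6*0.97509866) = 1.8289
Cpu = (106.2 - 104.66)/(3*0.97509866) = 0.5264
Cpl = (104.66 - 95.5)/(3*0.97509866) = 3.1313
Cpk = min(Cpu, Cpl) = 0.5264

0.5264


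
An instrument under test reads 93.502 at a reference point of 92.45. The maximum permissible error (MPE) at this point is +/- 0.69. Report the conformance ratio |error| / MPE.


e = indication - reference = 93.502 - 92.45 = 1.0520
|e| = 1.0520
ratio = |e| / MPE = 1.0520 / 0.69
ratio = 1.5246

1.5246


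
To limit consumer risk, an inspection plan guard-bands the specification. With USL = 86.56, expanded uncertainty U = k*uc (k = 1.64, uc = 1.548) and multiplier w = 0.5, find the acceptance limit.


U = k * uc = 1.64 * 1.548 = 2.53872
guard band g = w * U = 0.5 * 2.53872 = 1.26936
AL = USL - g = 86.56 - 1.26936
AL = 85.2906

85.2906


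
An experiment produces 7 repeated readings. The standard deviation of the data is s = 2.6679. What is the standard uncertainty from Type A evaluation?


u_A = s / sqrt(n)
u_A = 2.6679 / sqrt(7)
u_A = 2.6679 / 2.6457513
u_A = 1.0084

1.0084


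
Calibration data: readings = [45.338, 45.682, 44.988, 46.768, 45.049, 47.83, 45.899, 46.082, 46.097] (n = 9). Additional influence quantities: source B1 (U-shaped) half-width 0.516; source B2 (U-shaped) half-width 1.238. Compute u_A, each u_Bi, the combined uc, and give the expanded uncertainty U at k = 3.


mean = (45.338 + 45.682 + 44.988 + 46.768 + 45.049 + 47.83 + 45.899 + 46.082 + 46.097) / 9 = 45.97033333
s = sqrt(sum((x - mean)^2)/(n-1)) = 0.8961759
u_A = s / sqrt(n) = 0.8961759 / sqrt(9) = 0.2987253
u_B1 = 0.516 / sqrt(2) = 0.3648671
u_B2 = 1.238 / sqrt(2) = 0.8753982
uc = sqrt(0.2987253^2 + 0.3648671^2 + 0.8753982^2) = 0.99432732
U = k * uc = 3 * 0.99432732
U = 2.9830

2.9830


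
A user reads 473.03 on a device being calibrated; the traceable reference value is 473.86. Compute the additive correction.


Correction = standard - reading
= 473.86 - 473.03
= 0.8300

0.8300


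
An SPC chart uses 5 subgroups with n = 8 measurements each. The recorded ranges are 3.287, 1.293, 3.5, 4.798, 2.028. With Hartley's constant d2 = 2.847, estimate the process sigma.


R_bar = (3.287 + 1.293 + 3.5 + 4.798 + 2.028) / 5
R_bar = 14.906 / 5 = 2.9812
sigma_hat = R_bar / d2 = 2.9812 / 2.847 = 1.0471

1.0471


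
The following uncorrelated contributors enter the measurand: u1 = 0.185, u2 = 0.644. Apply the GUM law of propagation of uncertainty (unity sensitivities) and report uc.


uc = sqrt(0.185^2 + 0.644^2)
uc = sqrt(0.448961)
uc = 0.6700

0.6700


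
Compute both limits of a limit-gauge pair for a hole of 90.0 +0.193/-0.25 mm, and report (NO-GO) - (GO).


GO = nominal - lower_tol (smallest hole = maximum material condition)
GO = 90.0 - 0.25 = 89.75
NO-GO = nominal + upper_tol (largest hole = least material condition)
NO-GO = 90.0 + 0.193 = 90.193
spread = NO-GO - GO = 90.193 - 89.75 = 0.4430

0.4430


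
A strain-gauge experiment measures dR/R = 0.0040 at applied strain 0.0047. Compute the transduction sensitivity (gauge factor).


GF = (dR/R) / epsilon
= 0.0040 / 0.0047
= 0.8511

0.8511


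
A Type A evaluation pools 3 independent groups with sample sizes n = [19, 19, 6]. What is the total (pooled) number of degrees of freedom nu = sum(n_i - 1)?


nu = sum_i (n_i - 1)
nu = ((19 - 1) + (19 - 1) + (6 - 1))
nu = 18 + 18 + 5
nu = 41

41


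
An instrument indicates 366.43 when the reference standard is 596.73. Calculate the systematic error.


Systematic error = measured - true
= 366.43 - 596.73
= -230.3000

-230.3000


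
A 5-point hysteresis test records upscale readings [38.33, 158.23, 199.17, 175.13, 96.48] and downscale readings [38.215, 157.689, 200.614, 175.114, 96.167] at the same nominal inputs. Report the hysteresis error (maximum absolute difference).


|38.33 - 38.215| = 0.1150
|158.23 - 157.689| = 0.5410
|199.17 - 200.614| = 1.4440
|175.13 - 175.114| = 0.0160
|96.48 - 96.167| = 0.3130
hysteresis = max(diffs) = 1.4440

1.4440


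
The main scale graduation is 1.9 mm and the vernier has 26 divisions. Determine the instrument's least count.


LC = MSD / n_div
= 1.9 / 26
= 0.0731

0.0731


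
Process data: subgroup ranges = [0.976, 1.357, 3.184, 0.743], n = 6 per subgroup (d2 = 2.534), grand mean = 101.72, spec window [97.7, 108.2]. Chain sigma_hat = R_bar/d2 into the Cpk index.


R_bar = (0.976 + 1.357 + 3.184 + 0.743) / 4 = 1.565
sigma = R_bar / d2 = 1.565 / 2.534 = 0.61760063
Cp = (USL - LSL)/(6*sigma) = (108.2 - 97.7)/(6*0.61760063) = 2.8335
Cpu = (108.2 - 101.72)/(3*0.61760063) = 3.4974
Cpl = (101.72 - 97.7)/(3*0.61760063) = 2.1697
Cpk = min(Cpu, Cpl) = 2.1697

2.1697


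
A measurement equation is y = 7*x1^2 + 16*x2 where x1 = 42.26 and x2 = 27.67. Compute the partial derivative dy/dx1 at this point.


y = 7*x1^2 + 16*x2
dy/dx1 = 2*7*x1
Evaluate at x1 = 42.26: c1 = 14 * 42.26
c1 = 591.6400

591.6400


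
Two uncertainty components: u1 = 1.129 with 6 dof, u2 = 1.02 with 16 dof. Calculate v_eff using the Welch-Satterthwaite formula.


uc = sqrt(u1^2 + u2^2) = sqrt(1.129^2 + 1.02^2) = 1.5215259
v_eff = uc^4 / (u1^4/v1 + u2^4/v2)
= 1.5215259^4 / (1.129^4/6 + 1.02^4/16)
= 5.3594151 / 0.33843696
v_eff = 15.8358

15.8358


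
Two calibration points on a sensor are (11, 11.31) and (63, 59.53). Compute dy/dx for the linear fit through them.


slope = (y2 - y1) / (x2 - x1)
= (59.53 - 11.31) / (63 - 11)
= 48.2200 / 52
= 0.9273

0.9273


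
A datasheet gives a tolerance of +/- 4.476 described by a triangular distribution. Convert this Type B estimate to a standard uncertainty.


u_B = half_width / sqrt(6)
u_B = 4.476 / 2.4494897
u_B = 1.8273

1.8273


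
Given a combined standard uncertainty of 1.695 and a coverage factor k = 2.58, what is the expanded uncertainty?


U = k * uc
U = 2.58 * 1.695
U = 4.3731

4.3731


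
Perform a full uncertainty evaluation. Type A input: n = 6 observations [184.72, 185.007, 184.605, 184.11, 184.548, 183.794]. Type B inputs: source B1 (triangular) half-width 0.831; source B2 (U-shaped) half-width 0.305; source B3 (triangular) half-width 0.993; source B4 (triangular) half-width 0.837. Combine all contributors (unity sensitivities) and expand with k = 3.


mean = (184.72 + 185.007 + 184.605 + 184.11 + 184.548 + 183.794) / 6 = 184.464
s = sqrt(sum((x - mean)^2)/(n-1)) = 0.4385289
u_A = s / sqrt(n) = 0.4385289 / sqrt(6) = 0.17902867
u_B1 = 0.831 / sqrt(6) = 0.33925433
u_B2 = 0.305 / sqrt(2) = 0.21566757
u_B3 = 0.993 / sqrt(6) = 0.40539055
u_B4 = 0.837 / sqrt(6) = 0.34170382
uc = sqrt(0.17902867^2 + 0.33925433^2 + 0.21566757^2 + 0.40539055^2 + 0.34170382^2) = 0.68902849
U = k * uc = 3 * 0.68902849
U = 2.0671

2.0671


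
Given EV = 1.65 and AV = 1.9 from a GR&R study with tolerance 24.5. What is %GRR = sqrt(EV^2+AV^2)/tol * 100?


GRR = sqrt(EV^2 + AV^2) = sqrt(1.65^2 + 1.9^2) = 2.5164459
%GRR = GRR / tol * 100 = 2.5164459 / 24.5 * 100
%GRR = 10.2712

10.2712


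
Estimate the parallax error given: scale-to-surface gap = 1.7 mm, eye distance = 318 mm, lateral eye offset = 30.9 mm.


error = h * offset / d
= 1.7 * 30.9 / 318
= 0.1652

0.1652


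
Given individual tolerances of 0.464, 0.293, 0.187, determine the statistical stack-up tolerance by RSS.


RSS = sqrt(0.464^2 + 0.293^2 + 0.187^2)
= sqrt(0.336114)
= 0.5798

0.5798


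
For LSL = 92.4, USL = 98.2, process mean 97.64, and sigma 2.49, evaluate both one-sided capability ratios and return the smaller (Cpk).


Cpu = (USL - mean) / (3*sigma) = (98.2 - 97.64) / (3*2.49) = 0.0750
Cpl = (mean - LSL) / (3*sigma) = (97.64 - 92.4) / (3*2.49) = 0.7015
Cpk = min(Cpu, Cpl) = 0.0750

0.0750


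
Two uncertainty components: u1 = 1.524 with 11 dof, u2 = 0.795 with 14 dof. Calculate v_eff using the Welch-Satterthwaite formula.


uc = sqrt(u1^2 + u2^2) = sqrt(1.524^2 + 0.795^2) = 1.7188953
v_eff = uc^4 / (u1^4/v1 + u2^4/v2)
= 1.7188953^4 / (1.524^4/11 + 0.795^4/14)
= 8.7296674 / 0.51892884
v_eff = 16.8225

16.8225


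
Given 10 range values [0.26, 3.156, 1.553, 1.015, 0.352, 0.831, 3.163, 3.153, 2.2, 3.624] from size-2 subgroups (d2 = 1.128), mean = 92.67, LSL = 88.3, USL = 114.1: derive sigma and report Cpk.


R_bar = (0.26 + 3.156 + 1.553 + 1.015 + 0.352 + 0.831 + 3.163 + 3.153 + 2.2 + 3.624) / 10 = 1.9307
sigma = R_bar / d2 = 1.9307 / 1.128 = 1.7116135
Cp = (USL - LSL)/(6*sigma) = (114.1 - 88.3)/(6*1.7116135) = 2.5122
Cpu = (114.1 - 92.67)/(3*1.7116135) = 4.1734
Cpl = (92.67 - 88.3)/(3*1.7116135) = 0.8510
Cpk = min(Cpu, Cpl) = 0.8510

0.8510


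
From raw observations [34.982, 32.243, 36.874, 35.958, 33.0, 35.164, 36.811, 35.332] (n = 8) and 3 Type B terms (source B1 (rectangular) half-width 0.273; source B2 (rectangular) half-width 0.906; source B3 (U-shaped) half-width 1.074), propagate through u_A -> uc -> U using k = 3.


mean = (34.982 + 32.243 + 36.874 + 35.958 + 33.0 + 35.164 + 36.811 + 35.332) / 8 = 35.0455
s = sqrt(sum((x - mean)^2)/(n-1)) = 1.6661029
u_A = s / sqrt(n) = 1.6661029 / sqrt(8) = 0.58905633
u_B1 = 0.273 / sqrt(3) = 0.15761662
u_B2 = 0.906 / sqrt(3) = 0.52307934
u_B3 = 1.074 / sqrt(2) = 0.75943268
uc = sqrt(0.58905633^2 + 0.15761662^2 + 0.52307934^2 + 0.75943268^2) = 1.1055227
U = k * uc = 3 * 1.1055227
U = 3.3166

3.3166


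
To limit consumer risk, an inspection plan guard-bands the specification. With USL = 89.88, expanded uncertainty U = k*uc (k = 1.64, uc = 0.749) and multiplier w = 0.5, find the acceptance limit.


U = k * uc = 1.64 * 0.749 = 1.22836
guard band g = w * U = 0.5 * 1.22836 = 0.61418
AL = USL - g = 89.88 - 0.61418
AL = 89.2658

89.2658


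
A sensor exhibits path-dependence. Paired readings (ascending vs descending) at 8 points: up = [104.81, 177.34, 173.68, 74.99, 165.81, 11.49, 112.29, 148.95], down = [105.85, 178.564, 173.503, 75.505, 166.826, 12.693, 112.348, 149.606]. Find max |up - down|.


|104.81 - 105.85| = 1.0400
|177.34 - 178.564| = 1.2240
|173.68 - 173.503| = 0.1770
|74.99 - 75.505| = 0.5150
|165.81 - 166.826| = 1.0160
|11.49 - 12.693| = 1.2030
|112.29 - 112.348| = 0.0580
|148.95 - 149.606| = 0.6560
hysteresis = max(diffs) = 1.2240

1.2240


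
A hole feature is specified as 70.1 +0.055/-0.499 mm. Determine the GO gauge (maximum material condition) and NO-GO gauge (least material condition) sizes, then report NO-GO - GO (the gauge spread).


GO = nominal - lower_tol (smallest hole = maximum material condition)
GO = 70.1 - 0.499 = 69.601
NO-GO = nominal + upper_tol (largest hole = least material condition)
NO-GO = 70.1 + 0.055 = 70.155
spread = NO-GO - GO = 70.155 - 69.601 = 0.5540

0.5540


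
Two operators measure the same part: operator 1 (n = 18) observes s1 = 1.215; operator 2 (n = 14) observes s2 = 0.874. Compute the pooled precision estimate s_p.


s_p = sqrt(((n1-1)*s1^2 + (n2-1)*s2^2) / (n1+n2-2))
numerator = (18-1)*1.215^2 + (14-1)*0.874^2 = 25.095825 + 9.930388 = 35.026213
denominator = 18 + 14 - 2 = 30
s_p^2 = 35.026213 / 30 = 1.1675404
s_p = sqrt(1.1675404) = 1.0805

1.0805


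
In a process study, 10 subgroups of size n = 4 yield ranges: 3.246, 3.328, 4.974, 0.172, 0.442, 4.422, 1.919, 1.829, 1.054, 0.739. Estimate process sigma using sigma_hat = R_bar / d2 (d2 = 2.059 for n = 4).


R_bar = (3.246 + 3.328 + 4.974 + 0.172 + 0.442 + 4.422 + 1.919 + 1.829 + 1.054 + 0.739) / 10
R_bar = 22.125 / 10 = 2.2125
sigma_hat = R_bar / d2 = 2.2125 / 2.059 = 1.0746

1.0746


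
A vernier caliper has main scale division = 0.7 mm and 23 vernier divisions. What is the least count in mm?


LC = MSD / n_div
= 0.7 / 23
= 0.0304

0.0304


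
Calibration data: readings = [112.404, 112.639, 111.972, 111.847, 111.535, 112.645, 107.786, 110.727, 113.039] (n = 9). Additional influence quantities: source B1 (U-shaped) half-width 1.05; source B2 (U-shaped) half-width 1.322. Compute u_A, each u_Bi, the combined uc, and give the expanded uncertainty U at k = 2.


mean = (112.404 + 112.639 + 111.972 + 111.847 + 111.535 + 112.645 + 107.786 + 110.727 + 113.039) / 9 = 111.6215556
s = sqrt(sum((x - mean)^2)/(n-1)) = 1.5967484
u_A = s / sqrt(n) = 1.5967484 / sqrt(9) = 0.53224947
u_B1 = 1.05 / sqrt(2) = 0.74246212
u_B2 = 1.322 / sqrt(2) = 0.93479516
uc = sqrt(0.53224947^2 + 0.74246212^2 + 0.93479516^2) = 1.3070507
U = k * uc = 2 * 1.3070507
U = 2.6141

2.6141


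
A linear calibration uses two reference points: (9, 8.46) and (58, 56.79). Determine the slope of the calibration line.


slope = (y2 - y1) / (x2 - x1)
= (56.79 - 8.46) / (58 - 9)
= 48.3300 / 49
= 0.9863

0.9863


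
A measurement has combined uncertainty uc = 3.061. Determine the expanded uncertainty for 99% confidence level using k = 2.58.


U = k * uc
U = 2.58 * 3.061
U = 7.8974

7.8974


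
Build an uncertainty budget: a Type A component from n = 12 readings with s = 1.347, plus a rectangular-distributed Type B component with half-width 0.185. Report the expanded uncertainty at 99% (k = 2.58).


u_A = s / sqrt(n) = 1.347 / sqrt(12) = 0.38884541
u_B = half_width / sqrt(3) = 0.185 / sqrt(3) = 0.1068098
uc = sqrt(u_A^2 + u_B^2) = sqrt(0.38884541^2 + 0.1068098^2) = 0.40324817
U = k * uc = 2.58 * 0.40324817
U = 1.0404

1.0404


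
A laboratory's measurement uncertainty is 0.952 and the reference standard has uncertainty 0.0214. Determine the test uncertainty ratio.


TUR = u_lab / u_ref
= 0.952 / 0.0214
= 44.4860

44.4860


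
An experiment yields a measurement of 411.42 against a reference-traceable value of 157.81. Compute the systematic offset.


Systematic error = measured - true
= 411.42 - 157.81
= 253.6100

253.6100


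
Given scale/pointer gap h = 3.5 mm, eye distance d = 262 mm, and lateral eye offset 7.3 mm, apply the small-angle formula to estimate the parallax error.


error = h * offset / d
= 3.5 * 7.3 / 262
= 0.0975

0.0975


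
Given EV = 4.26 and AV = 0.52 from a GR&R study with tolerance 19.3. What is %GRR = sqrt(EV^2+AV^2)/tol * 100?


GRR = sqrt(EV^2 + AV^2) = sqrt(4.26^2 + 0.52^2) = 4.2916197
%GRR = GRR / tol * 100 = 4.2916197 / 19.3 * 100
%GRR = 22.2364

22.2364


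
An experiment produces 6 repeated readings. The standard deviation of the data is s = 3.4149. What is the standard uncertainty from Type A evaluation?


u_A = s / sqrt(n)
u_A = 3.4149 / sqrt(6)
u_A = 3.4149 / 2.4494897
u_A = 1.3941

1.3941


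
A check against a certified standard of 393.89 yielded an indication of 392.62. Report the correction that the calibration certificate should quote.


Correction = standard - reading
= 393.89 - 392.62
= 1.2700

1.2700


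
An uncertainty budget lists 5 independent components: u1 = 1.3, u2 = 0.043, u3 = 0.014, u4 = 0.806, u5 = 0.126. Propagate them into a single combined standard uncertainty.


uc = sqrt(1.3^2 + 0.043^2 + 0.014^2 + 0.806^2 + 0.126^2)
uc = sqrt(2.357557)
uc = 1.5354

1.5354


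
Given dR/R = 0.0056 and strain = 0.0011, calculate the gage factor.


GF = (dR/R) / epsilon
= 0.0056 / 0.0011
= 5.0909

5.0909


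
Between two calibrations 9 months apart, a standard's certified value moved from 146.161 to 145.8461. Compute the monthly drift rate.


rate = (v2 - v1) / months
= (145.8461 - 146.161) / 9
= -0.3149 / 9
= -0.0350

-0.0350


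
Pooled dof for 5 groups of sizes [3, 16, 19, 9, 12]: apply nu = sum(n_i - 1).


nu = sum_i (n_i - 1)
nu = ((3 - 1) + (16 - 1) + (19 - 1) + (9 - 1) + (12 - 1))
nu = 2 + 15 + 18 + 8 + 11
nu = 54

54


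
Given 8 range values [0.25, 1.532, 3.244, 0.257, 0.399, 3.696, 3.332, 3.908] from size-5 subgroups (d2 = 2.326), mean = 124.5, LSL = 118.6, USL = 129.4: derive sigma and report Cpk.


R_bar = (0.25 + 1.532 + 3.244 + 0.257 + 0.399 + 3.696 + 3.332 + 3.908) / 8 = 2.07725
sigma = R_bar / d2 = 2.07725 / 2.326 = 0.89305675
Cp = (USL - LSL)/(6*sigma) = (129.4 - 118.6)/(6*0.89305675) = 2.0155
Cpu = (129.4 - 124.5)/(3*0.89305675) = 1.8289
Cpl = (124.5 - 118.6)/(3*0.89305675) = 2.2022
Cpk = min(Cpu, Cpl) = 1.8289

1.8289


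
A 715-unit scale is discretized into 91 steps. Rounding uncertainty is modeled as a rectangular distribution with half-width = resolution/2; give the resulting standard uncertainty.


resolution = range / divisions
resolution = 715 / 91 = 7.8571429
u_res = resolution / (2*sqrt(3))
u_res = 7.8571429 / 3.4641016
u_res = 2.2682

2.2682


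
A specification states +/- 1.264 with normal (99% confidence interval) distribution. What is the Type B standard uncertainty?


u_B = half_width / 2.576
u_B = 1.264 / 2.576
u_B = 0.4907

0.4907


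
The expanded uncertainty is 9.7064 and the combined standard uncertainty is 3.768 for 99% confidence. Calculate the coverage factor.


k = U / uc
k = 9.7064 / 3.768
k = 2.576

2.576


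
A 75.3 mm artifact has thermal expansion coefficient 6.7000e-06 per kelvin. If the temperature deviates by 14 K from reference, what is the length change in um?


dL = L * alpha * dT
= 75.3 * 6.7000e-06 * 14
= 0.0070631 mm
dL_um = 0.0070631 * 1000 = 7.0631 um

7.0631


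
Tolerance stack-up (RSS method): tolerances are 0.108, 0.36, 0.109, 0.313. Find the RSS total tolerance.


RSS = sqrt(0.108^2 + 0.36^2 + 0.109^2 + 0.313^2)
= sqrt(0.251114)
= 0.5011

0.5011


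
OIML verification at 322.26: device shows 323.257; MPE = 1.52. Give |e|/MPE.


e = indication - reference = 323.257 - 322.26 = 0.9970
|e| = 0.9970
ratio = |e| / MPE = 0.9970 / 1.52
ratio = 0.6559

0.6559


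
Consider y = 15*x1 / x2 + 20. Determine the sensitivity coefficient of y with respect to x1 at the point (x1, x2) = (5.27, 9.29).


y = 15*x1 / x2 + 20
dy/dx1 = 15/x2
Evaluate at x2 = 9.29: c1 = 15 / 9.29
c1 = 1.6146

1.6146


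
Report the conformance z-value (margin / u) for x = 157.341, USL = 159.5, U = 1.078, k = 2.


u = U / k = 1.078 / 2 = 0.539
margin = |USL - x| = |159.5 - 157.341| = 2.159
z = margin / u = 2.159 / 0.539
z = 4.0056

4.0056


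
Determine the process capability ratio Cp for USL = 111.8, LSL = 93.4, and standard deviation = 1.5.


Cp = (USL - LSL) / (6 * sigma)
= (111.8 - 93.4) / (6 * 1.5)
= 18.4000 / 9.0000
= 2.0444

2.0444


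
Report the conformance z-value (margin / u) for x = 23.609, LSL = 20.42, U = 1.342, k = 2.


u = U / k = 1.342 / 2 = 0.671
margin = |LSL - x| = |20.42 - 23.609| = 3.189
z = margin / u = 3.189 / 0.671
z = 4.7526

4.7526


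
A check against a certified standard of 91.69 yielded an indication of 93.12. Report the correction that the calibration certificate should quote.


Correction = standard - reading
= 91.69 - 93.12
= -1.4300

-1.4300


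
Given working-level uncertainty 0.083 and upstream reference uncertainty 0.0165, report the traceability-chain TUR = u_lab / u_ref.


TUR = u_lab / u_ref
= 0.083 / 0.0165
= 5.0303

5.0303


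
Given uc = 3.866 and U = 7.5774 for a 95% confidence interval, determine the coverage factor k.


k = U / uc
k = 7.5774 / 3.866
k = 1.96

1.96


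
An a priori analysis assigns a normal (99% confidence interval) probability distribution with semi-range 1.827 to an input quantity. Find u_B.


u_B = half_width / 2.576
u_B = 1.827 / 2.576
u_B = 0.7092

0.7092


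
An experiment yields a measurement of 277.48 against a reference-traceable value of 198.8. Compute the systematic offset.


Systematic error = measured - true
= 277.48 - 198.8
= 78.6800

78.6800


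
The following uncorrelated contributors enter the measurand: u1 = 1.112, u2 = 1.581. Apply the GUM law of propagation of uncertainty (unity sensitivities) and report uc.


uc = sqrt(1.112^2 + 1.581^2)
uc = sqrt(3.736105)
uc = 1.9329

1.9329


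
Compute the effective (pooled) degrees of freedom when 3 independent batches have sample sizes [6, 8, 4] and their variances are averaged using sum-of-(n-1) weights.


nu = sum_i (n_i - 1)
nu = ((6 - 1) + (8 - 1) + (4 - 1))
nu = 5 + 7 + 3
nu = 15

15


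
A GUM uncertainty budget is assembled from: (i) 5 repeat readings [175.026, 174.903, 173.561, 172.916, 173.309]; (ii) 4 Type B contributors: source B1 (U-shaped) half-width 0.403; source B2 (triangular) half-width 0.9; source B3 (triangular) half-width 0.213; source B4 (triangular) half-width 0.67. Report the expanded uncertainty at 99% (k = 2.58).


mean = (175.026 + 174.903 + 173.561 + 172.916 + 173.309) / 5 = 173.943
s = sqrt(sum((x - mean)^2)/(n-1)) = 0.96139196
u_A = s / sqrt(n) = 0.96139196 / sqrt(5) = 0.42994756
u_B1 = 0.403 / sqrt(2) = 0.28496403
u_B2 = 0.9 / sqrt(6) = 0.36742346
u_B3 = 0.213 / sqrt(6) = 0.086956886
u_B4 = 0.67 / sqrt(6) = 0.27352635
uc = sqrt(0.42994756^2 + 0.28496403^2 + 0.36742346^2 + 0.086956886^2 + 0.27352635^2) = 0.69529675
U = k * uc = 2.58 * 0.69529675
U = 1.7939

1.7939


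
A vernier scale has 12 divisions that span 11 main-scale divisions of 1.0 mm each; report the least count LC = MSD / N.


LC = MSD / n_div
= 1.0 / 12
= 0.0833

0.0833


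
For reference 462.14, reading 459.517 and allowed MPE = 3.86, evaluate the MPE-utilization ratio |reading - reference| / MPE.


e = indication - reference = 459.517 - 462.14 = -2.6230
|e| = 2.6230
ratio = |e| / MPE = 2.6230 / 3.86
ratio = 0.6795

0.6795


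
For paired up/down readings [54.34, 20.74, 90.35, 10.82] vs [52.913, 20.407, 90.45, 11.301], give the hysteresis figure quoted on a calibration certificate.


|54.34 - 52.913| = 1.4270
|20.74 - 20.407| = 0.3330
|90.35 - 90.45| = 0.1000
|10.82 - 11.301| = 0.4810
hysteresis = max(diffs) = 1.4270

1.4270


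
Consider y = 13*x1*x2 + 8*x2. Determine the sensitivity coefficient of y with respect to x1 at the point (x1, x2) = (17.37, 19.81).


y = 13*x1*x2 + 8*x2
dy/dx1 = 13*x2
Evaluate at x2 = 19.81: c1 = 13 * 19.81
c1 = 257.5300

257.5300


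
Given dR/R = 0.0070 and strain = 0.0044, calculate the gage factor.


GF = (dR/R) / epsilon
= 0.0070 / 0.0044
= 1.5909

1.5909


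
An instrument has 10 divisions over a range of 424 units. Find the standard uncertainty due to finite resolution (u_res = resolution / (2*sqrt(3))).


resolution = range / divisions
resolution = 424 / 10 = 42.4
u_res = resolution / (2*sqrt(3))
u_res = 42.4 / 3.4641016
u_res = 12.2398

12.2398


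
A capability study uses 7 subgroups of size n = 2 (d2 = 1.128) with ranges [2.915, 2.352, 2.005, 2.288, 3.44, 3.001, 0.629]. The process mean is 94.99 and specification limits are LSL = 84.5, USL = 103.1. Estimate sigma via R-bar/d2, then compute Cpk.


R_bar = (2.915 + 2.352 + 2.005 + 2.288 + 3.44 + 3.001 + 0.629) / 7 = 2.3757143
sigma = R_bar / d2 = 2.3757143 / 1.128 = 2.1061297
Cp = (USL - LSL)/(6*sigma) = (103.1 - 84.5)/(6*2.1061297) = 1.4719
Cpu = (103.1 - 94.99)/(3*2.1061297) = 1.2836
Cpl = (94.99 - 84.5)/(3*2.1061297) = 1.6602
Cpk = min(Cpu, Cpl) = 1.2836

1.2836


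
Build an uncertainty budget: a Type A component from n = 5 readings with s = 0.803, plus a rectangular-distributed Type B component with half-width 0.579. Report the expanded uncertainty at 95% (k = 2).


u_A = s / sqrt(n) = 0.803 / sqrt(5) = 0.35911252
u_B = half_width / sqrt(3) = 0.579 / sqrt(3) = 0.33428581
uc = sqrt(u_A^2 + u_B^2) = sqrt(0.35911252^2 + 0.33428581^2) = 0.49062084
U = k * uc = 2 * 0.49062084
U = 0.9812

0.9812


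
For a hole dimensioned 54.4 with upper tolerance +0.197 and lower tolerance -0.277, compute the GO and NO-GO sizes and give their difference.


GO = nominal - lower_tol (smallest hole = maximum material condition)
GO = 54.4 - 0.277 = 54.123
NO-GO = nominal + upper_tol (largest hole = least material condition)
NO-GO = 54.4 + 0.197 = 54.597
spread = NO-GO - GO = 54.597 - 54.123 = 0.4740

0.4740


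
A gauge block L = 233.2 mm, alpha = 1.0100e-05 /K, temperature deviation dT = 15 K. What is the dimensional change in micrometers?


dL = L * alpha * dT
= 233.2 * 1.0100e-05 * 15
= 0.0353298 mm
dL_um = 0.0353298 * 1000 = 35.3298 um

35.3298


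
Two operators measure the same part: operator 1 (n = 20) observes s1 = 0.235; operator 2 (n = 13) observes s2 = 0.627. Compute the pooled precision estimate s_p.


s_p = sqrt(((n1-1)*s1^2 + (n2-1)*s2^2) / (n1+n2-2))
numerator = (20-1)*0.235^2 + (13-1)*0.627^2 = 1.049275 + 4.717548 = 5.766823
denominator = 20 + 13 - 2 = 31
s_p^2 = 5.766823 / 31 = 0.18602655
s_p = sqrt(0.18602655) = 0.4313

0.4313


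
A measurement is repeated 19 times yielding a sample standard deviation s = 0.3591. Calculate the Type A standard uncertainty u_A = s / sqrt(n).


u_A = s / sqrt(n)
u_A = 0.3591 / sqrt(19)
u_A = 0.3591 / 4.3588989
u_A = 0.0824

0.0824
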